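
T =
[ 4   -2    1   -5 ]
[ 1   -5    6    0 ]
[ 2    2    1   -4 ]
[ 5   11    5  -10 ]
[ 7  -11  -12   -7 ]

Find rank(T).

4

Row reduce to echelon form.
R2 ← R2 − (1/4)·R1: [0, -9/2, 23/4, 5/4]
R3 ← R3 − (1/2)·R1: [0, 3, 1/2, -3/2]
R4 ← R4 − (5/4)·R1: [0, 27/2, 15/4, -15/4]
R5 ← R5 − (7/4)·R1: [0, -15/2, -55/4, 7/4]
R3 ← R3 + (2/3)·R2: [0, 0, 13/3, -2/3]
R4 ← R4 + (3)·R2: [0, 0, 21, 0]
R5 ← R5 − (5/3)·R2: [0, 0, -70/3, -1/3]
R4 ← R4 − (63/13)·R3: [0, 0, 0, 42/13]
R5 ← R5 + (70/13)·R3: [0, 0, 0, -51/13]
R5 ← R5 + (17/14)·R4: [0, 0, 0, 0]
Echelon form has 4 nonzero rows, so rank(T) = 4.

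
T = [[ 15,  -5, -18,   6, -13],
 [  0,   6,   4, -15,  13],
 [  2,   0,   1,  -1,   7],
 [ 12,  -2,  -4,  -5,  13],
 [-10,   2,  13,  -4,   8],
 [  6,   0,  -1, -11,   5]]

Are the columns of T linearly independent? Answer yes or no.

no

Row reduce T to echelon form.
R3 ← R3 − (2/15)·R1: [0, 2/3, 17/5, -9/5, 131/15]
R4 ← R4 − (4/5)·R1: [0, 2, 52/5, -49/5, 117/5]
R5 ← R5 + (2/3)·R1: [0, -4/3, 1, 0, -2/3]
R6 ← R6 − (2/5)·R1: [0, 2, 31/5, -67/5, 51/5]
R3 ← R3 − (1/9)·R2: [0, 0, 133/45, -2/15, 328/45]
R4 ← R4 − (1/3)·R2: [0, 0, 136/15, -24/5, 286/15]
R5 ← R5 + (2/9)·R2: [0, 0, 17/9, -10/3, 20/9]
R6 ← R6 − (1/3)·R2: [0, 0, 73/15, -42/5, 88/15]
R4 ← R4 − (408/133)·R3: [0, 0, 0, -584/133, -438/133]
R5 ← R5 − (85/133)·R3: [0, 0, 0, -432/133, -324/133]
R6 ← R6 − (219/133)·R3: [0, 0, 0, -1088/133, -816/133]
R5 ← R5 − (54/73)·R4: [0, 0, 0, 0, 0]
R6 ← R6 − (136/73)·R4: [0, 0, 0, 0, 0]
4 pivots among 5 columns.
Only 4 < 5 pivot columns, so the columns are linearly dependent.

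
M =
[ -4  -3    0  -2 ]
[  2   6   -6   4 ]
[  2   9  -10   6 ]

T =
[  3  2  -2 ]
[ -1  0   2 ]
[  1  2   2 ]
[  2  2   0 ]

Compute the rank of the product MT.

2

First compute MT:
[[-13, -12,   2],
 [  2,   0,  -4],
 [ -1,  -4,  -6]]
Now row reduce the product.
R2 ← R2 + (2/13)·R1: [0, -24/13, -48/13]
R3 ← R3 − (1/13)·R1: [0, -40/13, -80/13]
R3 ← R3 − (5/3)·R2: [0, 0, 0]
2 nonzero rows, so rank(MT) = 2.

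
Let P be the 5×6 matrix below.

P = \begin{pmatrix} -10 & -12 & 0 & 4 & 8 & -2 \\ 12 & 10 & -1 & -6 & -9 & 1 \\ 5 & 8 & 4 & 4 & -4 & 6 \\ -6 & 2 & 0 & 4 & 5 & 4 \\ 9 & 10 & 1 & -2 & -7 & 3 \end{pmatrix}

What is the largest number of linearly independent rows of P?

Row reduce to echelon form.
R2 ← R2 + (6/5)·R1: [0, -22/5, -1, -6/5, 3/5, -7/5]
R3 ← R3 + (1/2)·R1: [0, 2, 4, 6, 0, 5]
R4 ← R4 − (3/5)·R1: [0, 46/5, 0, 8/5, 1/5, 26/5]
R5 ← R5 + (9/10)·R1: [0, -4/5, 1, 8/5, 1/5, 6/5]
R3 ← R3 + (5/11)·R2: [0, 0, 39/11, 60/11, 3/11, 48/11]
R4 ← R4 + (23/11)·R2: [0, 0, -23/11, -10/11, 16/11, 25/11]
R5 ← R5 − (2/11)·R2: [0, 0, 13/11, 20/11, 1/11, 16/11]
R4 ← R4 + (23/39)·R3: [0, 0, 0, 30/13, 21/13, 63/13]
R5 ← R5 − (1/3)·R3: [0, 0, 0, 0, 0, 0]
Echelon form has 4 nonzero rows, so rank(P) = 4.
The rank gives the maximum number of linearly independent rows: 4.

4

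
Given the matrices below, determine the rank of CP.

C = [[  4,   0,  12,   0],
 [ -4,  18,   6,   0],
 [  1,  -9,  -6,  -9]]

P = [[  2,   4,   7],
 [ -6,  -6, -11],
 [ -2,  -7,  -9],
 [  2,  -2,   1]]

First compute CP:
[[-16, -68, -80],
 [-128, -166, -280],
 [ 50, 118, 151]]
Now row reduce the product.
R2 ← R2 − (8)·R1: [0, 378, 360]
R3 ← R3 + (25/8)·R1: [0, -189/2, -99]
R3 ← R3 + (1/4)·R2: [0, 0, -9]
3 nonzero rows, so rank(CP) = 3.

3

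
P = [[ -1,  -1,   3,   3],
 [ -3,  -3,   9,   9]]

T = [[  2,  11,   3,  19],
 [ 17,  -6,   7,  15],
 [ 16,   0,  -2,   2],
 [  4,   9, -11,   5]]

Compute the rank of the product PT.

First compute PT:
[[ 41,  22, -49, -13],
 [123,  66, -147, -39]]
Now row reduce the product.
R2 ← R2 − (3)·R1: [0, 0, 0, 0]
1 nonzero row, so rank(PT) = 1.

1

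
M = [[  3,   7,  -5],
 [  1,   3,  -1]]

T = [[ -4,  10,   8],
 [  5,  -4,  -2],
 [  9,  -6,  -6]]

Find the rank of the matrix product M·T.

2

First compute MT:
[[-22,  32,  40],
 [  2,   4,   8]]
Now row reduce the product.
R2 ← R2 + (1/11)·R1: [0, 76/11, 128/11]
2 nonzero rows, so rank(MT) = 2.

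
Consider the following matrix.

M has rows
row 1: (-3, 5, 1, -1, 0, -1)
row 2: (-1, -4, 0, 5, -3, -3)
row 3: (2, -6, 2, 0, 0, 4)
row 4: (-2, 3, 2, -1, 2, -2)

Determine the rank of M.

Row reduce to echelon form.
R2 ← R2 − (1/3)·R1: [0, -17/3, -1/3, 16/3, -3, -8/3]
R3 ← R3 + (2/3)·R1: [0, -8/3, 8/3, -2/3, 0, 10/3]
R4 ← R4 − (2/3)·R1: [0, -1/3, 4/3, -1/3, 2, -4/3]
R3 ← R3 − (8/17)·R2: [0, 0, 48/17, -54/17, 24/17, 78/17]
R4 ← R4 − (1/17)·R2: [0, 0, 23/17, -11/17, 37/17, -20/17]
R4 ← R4 − (23/48)·R3: [0, 0, 0, 7/8, 3/2, -27/8]
Echelon form has 4 nonzero rows, so rank(M) = 4.

4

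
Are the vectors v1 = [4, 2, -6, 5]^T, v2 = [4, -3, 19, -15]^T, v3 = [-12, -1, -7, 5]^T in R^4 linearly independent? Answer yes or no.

no

Form the matrix with these vectors as rows and row reduce.
R2 ← R2 − R1: [0, -5, 25, -20]
R3 ← R3 + (3)·R1: [0, 5, -25, 20]
R3 ← R3 + R2: [0, 0, 0, 0]
2 nonzero rows, so the 3 vectors span a space of dimension 2.
Since 2 < 3, the vectors are linearly dependent.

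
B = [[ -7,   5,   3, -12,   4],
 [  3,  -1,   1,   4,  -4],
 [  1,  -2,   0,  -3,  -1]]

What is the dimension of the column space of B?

3

Row reduce to echelon form.
R2 ← R2 + (3/7)·R1: [0, 8/7, 16/7, -8/7, -16/7]
R3 ← R3 + (1/7)·R1: [0, -9/7, 3/7, -33/7, -3/7]
R3 ← R3 + (9/8)·R2: [0, 0, 3, -6, -3]
Echelon form has 3 nonzero rows, so rank(B) = 3.
The column space has dimension equal to the rank: 3.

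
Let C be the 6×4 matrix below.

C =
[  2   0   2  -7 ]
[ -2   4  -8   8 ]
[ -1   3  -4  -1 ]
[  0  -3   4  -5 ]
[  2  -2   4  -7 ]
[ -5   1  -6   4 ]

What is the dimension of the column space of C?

Row reduce to echelon form.
R2 ← R2 + R1: [0, 4, -6, 1]
R3 ← R3 + (1/2)·R1: [0, 3, -3, -9/2]
R5 ← R5 − R1: [0, -2, 2, 0]
R6 ← R6 + (5/2)·R1: [0, 1, -1, -27/2]
R3 ← R3 − (3/4)·R2: [0, 0, 3/2, -21/4]
R4 ← R4 + (3/4)·R2: [0, 0, -1/2, -17/4]
R5 ← R5 + (1/2)·R2: [0, 0, -1, 1/2]
R6 ← R6 − (1/4)·R2: [0, 0, 1/2, -55/4]
R4 ← R4 + (1/3)·R3: [0, 0, 0, -6]
R5 ← R5 + (2/3)·R3: [0, 0, 0, -3]
R6 ← R6 − (1/3)·R3: [0, 0, 0, -12]
R5 ← R5 − (1/2)·R4: [0, 0, 0, 0]
R6 ← R6 − (2)·R4: [0, 0, 0, 0]
Echelon form has 4 nonzero rows, so rank(C) = 4.
The column space has dimension equal to the rank: 4.

4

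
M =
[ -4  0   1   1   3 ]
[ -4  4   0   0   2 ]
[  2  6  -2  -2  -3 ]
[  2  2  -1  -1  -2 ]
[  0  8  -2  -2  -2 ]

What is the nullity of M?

3

Row reduce to echelon form.
R2 ← R2 − R1: [0, 4, -1, -1, -1]
R3 ← R3 + (1/2)·R1: [0, 6, -3/2, -3/2, -3/2]
R4 ← R4 + (1/2)·R1: [0, 2, -1/2, -1/2, -1/2]
R3 ← R3 − (3/2)·R2: [0, 0, 0, 0, 0]
R4 ← R4 − (1/2)·R2: [0, 0, 0, 0, 0]
R5 ← R5 − (2)·R2: [0, 0, 0, 0, 0]
2 nonzero rows, so rank(M) = 2.
M has 5 columns; by rank–nullity, nullity = 5 − 2 = 3.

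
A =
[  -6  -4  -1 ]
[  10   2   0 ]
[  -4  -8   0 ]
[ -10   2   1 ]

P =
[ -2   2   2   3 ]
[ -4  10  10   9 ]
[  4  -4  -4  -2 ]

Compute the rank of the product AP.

3

First compute AP:
[[ 24, -48, -48, -52],
 [-28,  40,  40,  48],
 [ 40, -88, -88, -84],
 [ 16,  -4,  -4, -14]]
Now row reduce the product.
R2 ← R2 + (7/6)·R1: [0, -16, -16, -38/3]
R3 ← R3 − (5/3)·R1: [0, -8, -8, 8/3]
R4 ← R4 − (2/3)·R1: [0, 28, 28, 62/3]
R3 ← R3 − (1/2)·R2: [0, 0, 0, 9]
R4 ← R4 + (7/4)·R2: [0, 0, 0, -3/2]
R4 ← R4 + (1/6)·R3: [0, 0, 0, 0]
3 nonzero rows, so rank(AP) = 3.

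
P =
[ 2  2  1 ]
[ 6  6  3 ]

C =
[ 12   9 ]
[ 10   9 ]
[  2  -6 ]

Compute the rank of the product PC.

First compute PC:
[[ 46,  30],
 [138,  90]]
Now row reduce the product.
R2 ← R2 − (3)·R1: [0, 0]
1 nonzero row, so rank(PC) = 1.

1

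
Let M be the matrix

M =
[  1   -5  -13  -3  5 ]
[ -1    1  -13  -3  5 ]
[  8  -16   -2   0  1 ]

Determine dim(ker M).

2

Row reduce to echelon form.
R2 ← R2 + R1: [0, -4, -26, -6, 10]
R3 ← R3 − (8)·R1: [0, 24, 102, 24, -39]
R3 ← R3 + (6)·R2: [0, 0, -54, -12, 21]
3 nonzero rows, so rank(M) = 3.
M has 5 columns; by rank–nullity, nullity = 5 − 3 = 2.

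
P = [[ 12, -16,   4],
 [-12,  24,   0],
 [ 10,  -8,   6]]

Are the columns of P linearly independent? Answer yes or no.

no

Row reduce P to echelon form.
R2 ← R2 + R1: [0, 8, 4]
R3 ← R3 − (5/6)·R1: [0, 16/3, 8/3]
R3 ← R3 − (2/3)·R2: [0, 0, 0]
2 pivots among 3 columns.
Only 2 < 3 pivot columns, so the columns are linearly dependent.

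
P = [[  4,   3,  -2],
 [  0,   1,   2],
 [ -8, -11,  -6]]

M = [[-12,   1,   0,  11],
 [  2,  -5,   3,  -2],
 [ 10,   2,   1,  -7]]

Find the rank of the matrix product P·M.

2

First compute PM:
[[-62, -15,   7,  52],
 [ 22,  -1,   5, -16],
 [ 14,  35, -39, -24]]
Now row reduce the product.
R2 ← R2 + (11/31)·R1: [0, -196/31, 232/31, 76/31]
R3 ← R3 + (7/31)·R1: [0, 980/31, -1160/31, -380/31]
R3 ← R3 + (5)·R2: [0, 0, 0, 0]
2 nonzero rows, so rank(PM) = 2.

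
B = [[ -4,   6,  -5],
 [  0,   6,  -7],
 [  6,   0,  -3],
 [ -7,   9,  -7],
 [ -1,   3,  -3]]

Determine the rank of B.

Row reduce to echelon form.
R3 ← R3 + (3/2)·R1: [0, 9, -21/2]
R4 ← R4 − (7/4)·R1: [0, -3/2, 7/4]
R5 ← R5 − (1/4)·R1: [0, 3/2, -7/4]
R3 ← R3 − (3/2)·R2: [0, 0, 0]
R4 ← R4 + (1/4)·R2: [0, 0, 0]
R5 ← R5 − (1/4)·R2: [0, 0, 0]
Echelon form has 2 nonzero rows, so rank(B) = 2.

2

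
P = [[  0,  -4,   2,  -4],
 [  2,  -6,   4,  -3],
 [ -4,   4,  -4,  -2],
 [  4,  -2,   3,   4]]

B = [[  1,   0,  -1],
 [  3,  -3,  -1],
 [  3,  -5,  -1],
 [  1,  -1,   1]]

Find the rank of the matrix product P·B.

2

First compute PB:
[[-10,   6,  -2],
 [ -7,   1,  -3],
 [ -6,  10,   2],
 [ 11, -13,  -1]]
Now row reduce the product.
R2 ← R2 − (7/10)·R1: [0, -16/5, -8/5]
R3 ← R3 − (3/5)·R1: [0, 32/5, 16/5]
R4 ← R4 + (11/10)·R1: [0, -32/5, -16/5]
R3 ← R3 + (2)·R2: [0, 0, 0]
R4 ← R4 − (2)·R2: [0, 0, 0]
2 nonzero rows, so rank(PB) = 2.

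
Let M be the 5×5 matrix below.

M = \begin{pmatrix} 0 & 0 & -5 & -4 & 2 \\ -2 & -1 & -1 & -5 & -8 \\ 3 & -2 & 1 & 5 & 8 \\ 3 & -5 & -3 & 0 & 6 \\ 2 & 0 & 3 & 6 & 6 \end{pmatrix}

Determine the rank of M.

Row reduce to echelon form.
Swap R1 ↔ R2
R3 ← R3 + (3/2)·R1: [0, -7/2, -1/2, -5/2, -4]
R4 ← R4 + (3/2)·R1: [0, -13/2, -9/2, -15/2, -6]
R5 ← R5 + R1: [0, -1, 2, 1, -2]
Swap R2 ↔ R3
R4 ← R4 − (13/7)·R2: [0, 0, -25/7, -20/7, 10/7]
R5 ← R5 − (2/7)·R2: [0, 0, 15/7, 12/7, -6/7]
R4 ← R4 − (5/7)·R3: [0, 0, 0, 0, 0]
R5 ← R5 + (3/7)·R3: [0, 0, 0, 0, 0]
Echelon form has 3 nonzero rows, so rank(M) = 3.

3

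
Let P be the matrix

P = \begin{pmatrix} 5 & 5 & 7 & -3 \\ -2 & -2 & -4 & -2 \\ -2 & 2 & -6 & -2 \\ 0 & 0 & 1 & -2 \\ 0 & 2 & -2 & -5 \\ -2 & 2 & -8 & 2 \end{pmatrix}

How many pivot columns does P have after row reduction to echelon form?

4

Row reduce to echelon form.
R2 ← R2 + (2/5)·R1: [0, 0, -6/5, -16/5]
R3 ← R3 + (2/5)·R1: [0, 4, -16/5, -16/5]
R6 ← R6 + (2/5)·R1: [0, 4, -26/5, 4/5]
Swap R2 ↔ R3
R5 ← R5 − (1/2)·R2: [0, 0, -2/5, -17/5]
R6 ← R6 − R2: [0, 0, -2, 4]
R4 ← R4 + (5/6)·R3: [0, 0, 0, -14/3]
R5 ← R5 − (1/3)·R3: [0, 0, 0, -7/3]
R6 ← R6 − (5/3)·R3: [0, 0, 0, 28/3]
R5 ← R5 − (1/2)·R4: [0, 0, 0, 0]
R6 ← R6 + (2)·R4: [0, 0, 0, 0]
Echelon form has 4 nonzero rows, so rank(P) = 4.
Each nonzero row contributes one pivot column: 4 pivot columns.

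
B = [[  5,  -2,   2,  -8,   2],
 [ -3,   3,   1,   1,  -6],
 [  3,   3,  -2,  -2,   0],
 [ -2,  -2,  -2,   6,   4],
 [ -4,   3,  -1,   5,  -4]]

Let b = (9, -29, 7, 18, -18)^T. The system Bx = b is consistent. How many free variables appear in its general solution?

Row reduce the augmented matrix [B | b].
R2 ← R2 + (3/5)·R1: [0, 9/5, 11/5, -19/5, -24/5, -118/5]
R3 ← R3 − (3/5)·R1: [0, 21/5, -16/5, 14/5, -6/5, 8/5]
R4 ← R4 + (2/5)·R1: [0, -14/5, -6/5, 14/5, 24/5, 108/5]
R5 ← R5 + (4/5)·R1: [0, 7/5, 3/5, -7/5, -12/5, -54/5]
R3 ← R3 − (7/3)·R2: [0, 0, -25/3, 35/3, 10, 170/3]
R4 ← R4 + (14/9)·R2: [0, 0, 20/9, -28/9, -8/3, -136/9]
R5 ← R5 − (7/9)·R2: [0, 0, -10/9, 14/9, 4/3, 68/9]
R4 ← R4 + (4/15)·R3: [0, 0, 0, 0, 0, 0]
R5 ← R5 − (2/15)·R3: [0, 0, 0, 0, 0, 0]
The echelon form has 3 nonzero rows, and every pivot lies in the first 5 columns, so rank(B) = rank([B|b]) = 3.
The system is consistent.
Free variables = (unknowns) − (rank) = 5 − 3 = 2.

2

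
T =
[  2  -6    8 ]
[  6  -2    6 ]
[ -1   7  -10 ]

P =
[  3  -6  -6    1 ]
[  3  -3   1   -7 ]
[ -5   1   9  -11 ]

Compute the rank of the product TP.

3

First compute TP:
[[-52,  14,  54, -44],
 [-18, -24,  16, -46],
 [ 68, -25, -77,  60]]
Now row reduce the product.
R2 ← R2 − (9/26)·R1: [0, -375/13, -35/13, -400/13]
R3 ← R3 + (17/13)·R1: [0, -87/13, -83/13, 32/13]
R3 ← R3 − (29/125)·R2: [0, 0, -144/25, 48/5]
3 nonzero rows, so rank(TP) = 3.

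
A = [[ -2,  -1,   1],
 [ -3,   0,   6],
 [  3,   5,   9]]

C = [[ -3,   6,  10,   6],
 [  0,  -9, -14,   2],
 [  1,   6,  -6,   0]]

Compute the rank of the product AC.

First compute AC:
[[  7,   3, -12, -14],
 [ 15,  18, -66, -18],
 [  0,  27, -94,  28]]
Now row reduce the product.
R2 ← R2 − (15/7)·R1: [0, 81/7, -282/7, 12]
R3 ← R3 − (7/3)·R2: [0, 0, 0, 0]
2 nonzero rows, so rank(AC) = 2.

2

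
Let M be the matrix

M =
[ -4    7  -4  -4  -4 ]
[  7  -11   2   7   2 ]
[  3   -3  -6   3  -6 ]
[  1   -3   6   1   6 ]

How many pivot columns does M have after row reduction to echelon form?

Row reduce to echelon form.
R2 ← R2 + (7/4)·R1: [0, 5/4, -5, 0, -5]
R3 ← R3 + (3/4)·R1: [0, 9/4, -9, 0, -9]
R4 ← R4 + (1/4)·R1: [0, -5/4, 5, 0, 5]
R3 ← R3 − (9/5)·R2: [0, 0, 0, 0, 0]
R4 ← R4 + R2: [0, 0, 0, 0, 0]
Echelon form has 2 nonzero rows, so rank(M) = 2.
Each nonzero row contributes one pivot column: 2 pivot columns.

2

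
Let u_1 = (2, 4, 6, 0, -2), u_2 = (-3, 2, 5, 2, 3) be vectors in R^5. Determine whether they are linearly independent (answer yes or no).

Form the matrix with these vectors as rows and row reduce.
R2 ← R2 + (3/2)·R1: [0, 8, 14, 2, 0]
2 nonzero rows, so the 2 vectors span a space of dimension 2.
Since 2 = 2, the vectors are linearly independent.

yes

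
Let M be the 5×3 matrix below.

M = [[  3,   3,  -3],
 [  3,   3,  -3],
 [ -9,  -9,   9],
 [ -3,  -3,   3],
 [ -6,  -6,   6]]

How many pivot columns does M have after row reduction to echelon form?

1

Row reduce to echelon form.
R2 ← R2 − R1: [0, 0, 0]
R3 ← R3 + (3)·R1: [0, 0, 0]
R4 ← R4 + R1: [0, 0, 0]
R5 ← R5 + (2)·R1: [0, 0, 0]
Echelon form has 1 nonzero row, so rank(M) = 1.
Each nonzero row contributes one pivot column: 1 pivot columns.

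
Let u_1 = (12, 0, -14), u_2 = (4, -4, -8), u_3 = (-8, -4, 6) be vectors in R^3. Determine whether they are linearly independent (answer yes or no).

Form the matrix with these vectors as rows and row reduce.
R2 ← R2 − (1/3)·R1: [0, -4, -10/3]
R3 ← R3 + (2/3)·R1: [0, -4, -10/3]
R3 ← R3 − R2: [0, 0, 0]
2 nonzero rows, so the 3 vectors span a space of dimension 2.
Since 2 < 3, the vectors are linearly dependent.

no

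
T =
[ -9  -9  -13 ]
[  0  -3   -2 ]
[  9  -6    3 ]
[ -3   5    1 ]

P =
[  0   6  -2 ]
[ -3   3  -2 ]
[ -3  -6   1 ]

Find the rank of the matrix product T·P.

2

First compute TP:
[[ 66,  -3,  23],
 [ 15,   3,   4],
 [  9,  18,  -3],
 [-18,  -9,  -3]]
Now row reduce the product.
R2 ← R2 − (5/22)·R1: [0, 81/22, -27/22]
R3 ← R3 − (3/22)·R1: [0, 405/22, -135/22]
R4 ← R4 + (3/11)·R1: [0, -108/11, 36/11]
R3 ← R3 − (5)·R2: [0, 0, 0]
R4 ← R4 + (8/3)·R2: [0, 0, 0]
2 nonzero rows, so rank(TP) = 2.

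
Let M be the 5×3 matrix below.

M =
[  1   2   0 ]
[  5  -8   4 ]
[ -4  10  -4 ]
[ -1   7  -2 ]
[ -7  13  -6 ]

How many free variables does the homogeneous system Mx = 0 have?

Row reduce to echelon form.
R2 ← R2 − (5)·R1: [0, -18, 4]
R3 ← R3 + (4)·R1: [0, 18, -4]
R4 ← R4 + R1: [0, 9, -2]
R5 ← R5 + (7)·R1: [0, 27, -6]
R3 ← R3 + R2: [0, 0, 0]
R4 ← R4 + (1/2)·R2: [0, 0, 0]
R5 ← R5 + (3/2)·R2: [0, 0, 0]
2 nonzero rows, so rank(M) = 2.
M has 3 columns; by rank–nullity, nullity = 3 − 2 = 1.

1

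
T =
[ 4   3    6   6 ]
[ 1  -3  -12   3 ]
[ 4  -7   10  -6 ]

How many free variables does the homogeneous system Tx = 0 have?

Row reduce to echelon form.
R2 ← R2 − (1/4)·R1: [0, -15/4, -27/2, 3/2]
R3 ← R3 − R1: [0, -10, 4, -12]
R3 ← R3 − (8/3)·R2: [0, 0, 40, -16]
3 nonzero rows, so rank(T) = 3.
T has 4 columns; by rank–nullity, nullity = 4 − 3 = 1.

1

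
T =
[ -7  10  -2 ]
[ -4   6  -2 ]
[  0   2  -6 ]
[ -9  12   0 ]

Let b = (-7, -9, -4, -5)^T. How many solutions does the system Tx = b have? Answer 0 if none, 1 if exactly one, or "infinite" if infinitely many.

0

Row reduce the augmented matrix [T | b].
R2 ← R2 − (4/7)·R1: [0, 2/7, -6/7, -5]
R4 ← R4 − (9/7)·R1: [0, -6/7, 18/7, 4]
R3 ← R3 − (7)·R2: [0, 0, 0, 31]
R4 ← R4 + (3)·R2: [0, 0, 0, -11]
R4 ← R4 + (11/31)·R3: [0, 0, 0, 0]
The echelon form has 3 nonzero rows; the last pivot sits in the augmented column, so rank(T) = 2 but rank([T|b]) = 3.
Since the ranks differ, the system is inconsistent.
It has no solutions.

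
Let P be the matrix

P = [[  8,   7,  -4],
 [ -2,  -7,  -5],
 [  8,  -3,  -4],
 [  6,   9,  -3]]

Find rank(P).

3

Row reduce to echelon form.
R2 ← R2 + (1/4)·R1: [0, -21/4, -6]
R3 ← R3 − R1: [0, -10, 0]
R4 ← R4 − (3/4)·R1: [0, 15/4, 0]
R3 ← R3 − (40/21)·R2: [0, 0, 80/7]
R4 ← R4 + (5/7)·R2: [0, 0, -30/7]
R4 ← R4 + (3/8)·R3: [0, 0, 0]
Echelon form has 3 nonzero rows, so rank(P) = 3.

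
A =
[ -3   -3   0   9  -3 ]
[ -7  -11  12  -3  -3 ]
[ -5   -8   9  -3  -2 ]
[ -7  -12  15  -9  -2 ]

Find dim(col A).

Row reduce to echelon form.
R2 ← R2 − (7/3)·R1: [0, -4, 12, -24, 4]
R3 ← R3 − (5/3)·R1: [0, -3, 9, -18, 3]
R4 ← R4 − (7/3)·R1: [0, -5, 15, -30, 5]
R3 ← R3 − (3/4)·R2: [0, 0, 0, 0, 0]
R4 ← R4 − (5/4)·R2: [0, 0, 0, 0, 0]
Echelon form has 2 nonzero rows, so rank(A) = 2.
The column space has dimension equal to the rank: 2.

2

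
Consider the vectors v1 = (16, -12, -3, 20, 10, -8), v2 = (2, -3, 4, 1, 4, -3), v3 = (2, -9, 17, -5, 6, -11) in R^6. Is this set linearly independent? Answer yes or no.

Form the matrix with these vectors as rows and row reduce.
R2 ← R2 − (1/8)·R1: [0, -3/2, 35/8, -3/2, 11/4, -2]
R3 ← R3 − (1/8)·R1: [0, -15/2, 139/8, -15/2, 19/4, -10]
R3 ← R3 − (5)·R2: [0, 0, -9/2, 0, -9, 0]
3 nonzero rows, so the 3 vectors span a space of dimension 3.
Since 3 = 3, the vectors are linearly independent.

yes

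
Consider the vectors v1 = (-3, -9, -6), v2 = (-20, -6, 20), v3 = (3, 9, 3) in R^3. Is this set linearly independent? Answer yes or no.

yes

Form the matrix with these vectors as rows and row reduce.
R2 ← R2 − (20/3)·R1: [0, 54, 60]
R3 ← R3 + R1: [0, 0, -3]
3 nonzero rows, so the 3 vectors span a space of dimension 3.
Since 3 = 3, the vectors are linearly independent.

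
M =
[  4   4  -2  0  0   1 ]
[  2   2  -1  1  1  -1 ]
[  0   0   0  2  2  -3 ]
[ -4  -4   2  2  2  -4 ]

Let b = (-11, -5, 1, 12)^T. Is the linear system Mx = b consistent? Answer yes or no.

Row reduce the augmented matrix [M | b].
R2 ← R2 − (1/2)·R1: [0, 0, 0, 1, 1, -3/2, 1/2]
R4 ← R4 + R1: [0, 0, 0, 2, 2, -3, 1]
R3 ← R3 − (2)·R2: [0, 0, 0, 0, 0, 0, 0]
R4 ← R4 − (2)·R2: [0, 0, 0, 0, 0, 0, 0]
The echelon form has 2 nonzero rows, and every pivot lies in the first 6 columns, so rank(M) = rank([M|b]) = 2.
The system is consistent.

yes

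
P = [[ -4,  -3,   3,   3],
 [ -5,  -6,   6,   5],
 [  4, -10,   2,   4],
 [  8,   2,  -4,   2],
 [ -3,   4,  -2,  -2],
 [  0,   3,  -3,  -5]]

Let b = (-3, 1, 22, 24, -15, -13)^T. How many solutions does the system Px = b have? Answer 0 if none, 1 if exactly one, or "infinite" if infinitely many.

Row reduce the augmented matrix [P | b].
R2 ← R2 − (5/4)·R1: [0, -9/4, 9/4, 5/4, 19/4]
R3 ← R3 + R1: [0, -13, 5, 7, 19]
R4 ← R4 + (2)·R1: [0, -4, 2, 8, 18]
R5 ← R5 − (3/4)·R1: [0, 25/4, -17/4, -17/4, -51/4]
R3 ← R3 − (52/9)·R2: [0, 0, -8, -2/9, -76/9]
R4 ← R4 − (16/9)·R2: [0, 0, -2, 52/9, 86/9]
R5 ← R5 + (25/9)·R2: [0, 0, 2, -7/9, 4/9]
R6 ← R6 + (4/3)·R2: [0, 0, 0, -10/3, -20/3]
R4 ← R4 − (1/4)·R3: [0, 0, 0, 35/6, 35/3]
R5 ← R5 + (1/4)·R3: [0, 0, 0, -5/6, -5/3]
R5 ← R5 + (1/7)·R4: [0, 0, 0, 0, 0]
R6 ← R6 + (4/7)·R4: [0, 0, 0, 0, 0]
The echelon form has 4 nonzero rows, and every pivot lies in the first 4 columns, so rank(P) = rank([P|b]) = 4.
The system is consistent.
rank = 4 = number of unknowns, so the solution is unique.

1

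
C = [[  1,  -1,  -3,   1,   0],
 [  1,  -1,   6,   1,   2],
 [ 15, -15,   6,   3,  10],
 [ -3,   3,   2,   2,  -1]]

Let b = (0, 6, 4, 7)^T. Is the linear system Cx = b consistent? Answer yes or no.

no

Row reduce the augmented matrix [C | b].
R2 ← R2 − R1: [0, 0, 9, 0, 2, 6]
R3 ← R3 − (15)·R1: [0, 0, 51, -12, 10, 4]
R4 ← R4 + (3)·R1: [0, 0, -7, 5, -1, 7]
R3 ← R3 − (17/3)·R2: [0, 0, 0, -12, -4/3, -30]
R4 ← R4 + (7/9)·R2: [0, 0, 0, 5, 5/9, 35/3]
R4 ← R4 + (5/12)·R3: [0, 0, 0, 0, 0, -5/6]
The echelon form has 4 nonzero rows; the last pivot sits in the augmented column, so rank(C) = 3 but rank([C|b]) = 4.
Since the ranks differ, the system is inconsistent.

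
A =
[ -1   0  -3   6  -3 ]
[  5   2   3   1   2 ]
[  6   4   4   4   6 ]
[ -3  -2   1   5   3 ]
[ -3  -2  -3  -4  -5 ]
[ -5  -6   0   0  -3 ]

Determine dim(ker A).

0

Row reduce to echelon form.
R2 ← R2 + (5)·R1: [0, 2, -12, 31, -13]
R3 ← R3 + (6)·R1: [0, 4, -14, 40, -12]
R4 ← R4 − (3)·R1: [0, -2, 10, -13, 12]
R5 ← R5 − (3)·R1: [0, -2, 6, -22, 4]
R6 ← R6 − (5)·R1: [0, -6, 15, -30, 12]
R3 ← R3 − (2)·R2: [0, 0, 10, -22, 14]
R4 ← R4 + R2: [0, 0, -2, 18, -1]
R5 ← R5 + R2: [0, 0, -6, 9, -9]
R6 ← R6 + (3)·R2: [0, 0, -21, 63, -27]
R4 ← R4 + (1/5)·R3: [0, 0, 0, 68/5, 9/5]
R5 ← R5 + (3/5)·R3: [0, 0, 0, -21/5, -3/5]
R6 ← R6 + (21/10)·R3: [0, 0, 0, 84/5, 12/5]
R5 ← R5 + (21/68)·R4: [0, 0, 0, 0, -3/68]
R6 ← R6 − (21/17)·R4: [0, 0, 0, 0, 3/17]
R6 ← R6 + (4)·R5: [0, 0, 0, 0, 0]
5 nonzero rows, so rank(A) = 5.
A has 5 columns; by rank–nullity, nullity = 5 − 5 = 0.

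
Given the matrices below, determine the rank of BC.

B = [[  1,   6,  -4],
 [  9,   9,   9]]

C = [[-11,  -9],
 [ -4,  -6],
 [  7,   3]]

2

First compute BC:
[[-63, -57],
 [-72, -108]]
Now row reduce the product.
R2 ← R2 − (8/7)·R1: [0, -300/7]
2 nonzero rows, so rank(BC) = 2.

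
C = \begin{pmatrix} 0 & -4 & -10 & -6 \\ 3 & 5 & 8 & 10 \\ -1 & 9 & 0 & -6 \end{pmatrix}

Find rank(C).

Row reduce to echelon form.
Swap R1 ↔ R2
R3 ← R3 + (1/3)·R1: [0, 32/3, 8/3, -8/3]
R3 ← R3 + (8/3)·R2: [0, 0, -24, -56/3]
Echelon form has 3 nonzero rows, so rank(C) = 3.

3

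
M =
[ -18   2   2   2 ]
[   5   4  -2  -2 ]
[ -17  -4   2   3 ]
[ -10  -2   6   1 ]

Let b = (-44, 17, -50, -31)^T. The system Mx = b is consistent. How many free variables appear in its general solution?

Row reduce the augmented matrix [M | b].
R2 ← R2 + (5/18)·R1: [0, 41/9, -13/9, -13/9, 43/9]
R3 ← R3 − (17/18)·R1: [0, -53/9, 1/9, 10/9, -76/9]
R4 ← R4 − (5/9)·R1: [0, -28/9, 44/9, -1/9, -59/9]
R3 ← R3 + (53/41)·R2: [0, 0, -72/41, -31/41, -93/41]
R4 ← R4 + (28/41)·R2: [0, 0, 160/41, -45/41, -135/41]
R4 ← R4 + (20/9)·R3: [0, 0, 0, -25/9, -25/3]
The echelon form has 4 nonzero rows, and every pivot lies in the first 4 columns, so rank(M) = rank([M|b]) = 4.
The system is consistent.
Free variables = (unknowns) − (rank) = 4 − 4 = 0.

0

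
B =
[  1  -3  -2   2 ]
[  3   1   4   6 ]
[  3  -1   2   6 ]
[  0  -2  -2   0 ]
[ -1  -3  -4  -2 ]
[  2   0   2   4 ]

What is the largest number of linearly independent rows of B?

2

Row reduce to echelon form.
R2 ← R2 − (3)·R1: [0, 10, 10, 0]
R3 ← R3 − (3)·R1: [0, 8, 8, 0]
R5 ← R5 + R1: [0, -6, -6, 0]
R6 ← R6 − (2)·R1: [0, 6, 6, 0]
R3 ← R3 − (4/5)·R2: [0, 0, 0, 0]
R4 ← R4 + (1/5)·R2: [0, 0, 0, 0]
R5 ← R5 + (3/5)·R2: [0, 0, 0, 0]
R6 ← R6 − (3/5)·R2: [0, 0, 0, 0]
Echelon form has 2 nonzero rows, so rank(B) = 2.
The rank gives the maximum number of linearly independent rows: 2.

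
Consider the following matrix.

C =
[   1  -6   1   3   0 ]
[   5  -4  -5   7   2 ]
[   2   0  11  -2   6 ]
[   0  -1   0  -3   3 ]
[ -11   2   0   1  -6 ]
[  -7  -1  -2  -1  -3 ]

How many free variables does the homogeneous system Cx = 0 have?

0

Row reduce to echelon form.
R2 ← R2 − (5)·R1: [0, 26, -10, -8, 2]
R3 ← R3 − (2)·R1: [0, 12, 9, -8, 6]
R5 ← R5 + (11)·R1: [0, -64, 11, 34, -6]
R6 ← R6 + (7)·R1: [0, -43, 5, 20, -3]
R3 ← R3 − (6/13)·R2: [0, 0, 177/13, -56/13, 66/13]
R4 ← R4 + (1/26)·R2: [0, 0, -5/13, -43/13, 40/13]
R5 ← R5 + (32/13)·R2: [0, 0, -177/13, 186/13, -14/13]
R6 ← R6 + (43/26)·R2: [0, 0, -150/13, 88/13, 4/13]
R4 ← R4 + (5/177)·R3: [0, 0, 0, -607/177, 190/59]
R5 ← R5 + R3: [0, 0, 0, 10, 4]
R6 ← R6 + (50/59)·R3: [0, 0, 0, 184/59, 272/59]
R5 ← R5 + (1770/607)·R4: [0, 0, 0, 0, 8128/607]
R6 ← R6 + (552/607)·R4: [0, 0, 0, 0, 4576/607]
R6 ← R6 − (143/254)·R5: [0, 0, 0, 0, 0]
5 nonzero rows, so rank(C) = 5.
C has 5 columns; by rank–nullity, nullity = 5 − 5 = 0.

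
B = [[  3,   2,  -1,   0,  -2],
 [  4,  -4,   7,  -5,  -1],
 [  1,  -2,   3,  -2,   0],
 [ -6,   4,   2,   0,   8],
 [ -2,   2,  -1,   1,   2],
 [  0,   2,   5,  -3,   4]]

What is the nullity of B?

2

Row reduce to echelon form.
R2 ← R2 − (4/3)·R1: [0, -20/3, 25/3, -5, 5/3]
R3 ← R3 − (1/3)·R1: [0, -8/3, 10/3, -2, 2/3]
R4 ← R4 + (2)·R1: [0, 8, 0, 0, 4]
R5 ← R5 + (2/3)·R1: [0, 10/3, -5/3, 1, 2/3]
R3 ← R3 − (2/5)·R2: [0, 0, 0, 0, 0]
R4 ← R4 + (6/5)·R2: [0, 0, 10, -6, 6]
R5 ← R5 + (1/2)·R2: [0, 0, 5/2, -3/2, 3/2]
R6 ← R6 + (3/10)·R2: [0, 0, 15/2, -9/2, 9/2]
Swap R3 ↔ R4
R5 ← R5 − (1/4)·R3: [0, 0, 0, 0, 0]
R6 ← R6 − (3/4)·R3: [0, 0, 0, 0, 0]
3 nonzero rows, so rank(B) = 3.
B has 5 columns; by rank–nullity, nullity = 5 − 3 = 2.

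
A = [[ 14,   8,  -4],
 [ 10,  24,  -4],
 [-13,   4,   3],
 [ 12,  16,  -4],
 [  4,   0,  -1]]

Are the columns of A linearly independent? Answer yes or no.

no

Row reduce A to echelon form.
R2 ← R2 − (5/7)·R1: [0, 128/7, -8/7]
R3 ← R3 + (13/14)·R1: [0, 80/7, -5/7]
R4 ← R4 − (6/7)·R1: [0, 64/7, -4/7]
R5 ← R5 − (2/7)·R1: [0, -16/7, 1/7]
R3 ← R3 − (5/8)·R2: [0, 0, 0]
R4 ← R4 − (1/2)·R2: [0, 0, 0]
R5 ← R5 + (1/8)·R2: [0, 0, 0]
2 pivots among 3 columns.
Only 2 < 3 pivot columns, so the columns are linearly dependent.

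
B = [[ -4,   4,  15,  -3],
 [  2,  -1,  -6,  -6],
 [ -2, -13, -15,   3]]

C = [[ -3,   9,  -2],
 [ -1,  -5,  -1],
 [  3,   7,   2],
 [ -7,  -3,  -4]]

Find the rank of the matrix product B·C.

First compute BC:
[[ 74,  58,  46],
 [ 19,  -1,   9],
 [-47, -67, -25]]
Now row reduce the product.
R2 ← R2 − (19/74)·R1: [0, -588/37, -104/37]
R3 ← R3 + (47/74)·R1: [0, -1116/37, 156/37]
R3 ← R3 − (93/49)·R2: [0, 0, 468/49]
3 nonzero rows, so rank(BC) = 3.

3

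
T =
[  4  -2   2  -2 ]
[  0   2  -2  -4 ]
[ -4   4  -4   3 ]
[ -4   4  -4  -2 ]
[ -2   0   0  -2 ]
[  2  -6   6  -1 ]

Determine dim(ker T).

1

Row reduce to echelon form.
R3 ← R3 + R1: [0, 2, -2, 1]
R4 ← R4 + R1: [0, 2, -2, -4]
R5 ← R5 + (1/2)·R1: [0, -1, 1, -3]
R6 ← R6 − (1/2)·R1: [0, -5, 5, 0]
R3 ← R3 − R2: [0, 0, 0, 5]
R4 ← R4 − R2: [0, 0, 0, 0]
R5 ← R5 + (1/2)·R2: [0, 0, 0, -5]
R6 ← R6 + (5/2)·R2: [0, 0, 0, -10]
R5 ← R5 + R3: [0, 0, 0, 0]
R6 ← R6 + (2)·R3: [0, 0, 0, 0]
3 nonzero rows, so rank(T) = 3.
T has 4 columns; by rank–nullity, nullity = 4 − 3 = 1.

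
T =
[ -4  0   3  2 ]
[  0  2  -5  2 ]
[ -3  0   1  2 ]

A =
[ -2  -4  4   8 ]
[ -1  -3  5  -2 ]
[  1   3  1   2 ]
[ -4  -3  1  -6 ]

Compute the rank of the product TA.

First compute TA:
[[  3,  19, -11, -38],
 [-15, -27,   7, -26],
 [ -1,   9,  -9, -34]]
Now row reduce the product.
R2 ← R2 + (5)·R1: [0, 68, -48, -216]
R3 ← R3 + (1/3)·R1: [0, 46/3, -38/3, -140/3]
R3 ← R3 − (23/102)·R2: [0, 0, -94/51, 104/51]
3 nonzero rows, so rank(TA) = 3.

3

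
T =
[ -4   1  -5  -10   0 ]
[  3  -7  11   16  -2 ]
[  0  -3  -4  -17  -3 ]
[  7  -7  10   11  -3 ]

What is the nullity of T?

2

Row reduce to echelon form.
R2 ← R2 + (3/4)·R1: [0, -25/4, 29/4, 17/2, -2]
R4 ← R4 + (7/4)·R1: [0, -21/4, 5/4, -13/2, -3]
R3 ← R3 − (12/25)·R2: [0, 0, -187/25, -527/25, -51/25]
R4 ← R4 − (21/25)·R2: [0, 0, -121/25, -341/25, -33/25]
R4 ← R4 − (11/17)·R3: [0, 0, 0, 0, 0]
3 nonzero rows, so rank(T) = 3.
T has 5 columns; by rank–nullity, nullity = 5 − 3 = 2.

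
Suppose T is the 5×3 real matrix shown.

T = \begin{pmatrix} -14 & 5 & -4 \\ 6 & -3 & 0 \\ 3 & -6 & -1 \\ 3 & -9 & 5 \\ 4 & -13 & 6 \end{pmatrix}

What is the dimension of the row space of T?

3

Row reduce to echelon form.
R2 ← R2 + (3/7)·R1: [0, -6/7, -12/7]
R3 ← R3 + (3/14)·R1: [0, -69/14, -13/7]
R4 ← R4 + (3/14)·R1: [0, -111/14, 29/7]
R5 ← R5 + (2/7)·R1: [0, -81/7, 34/7]
R3 ← R3 − (23/4)·R2: [0, 0, 8]
R4 ← R4 − (37/4)·R2: [0, 0, 20]
R5 ← R5 − (27/2)·R2: [0, 0, 28]
R4 ← R4 − (5/2)·R3: [0, 0, 0]
R5 ← R5 − (7/2)·R3: [0, 0, 0]
Echelon form has 3 nonzero rows, so rank(T) = 3.
The row space has dimension equal to the rank: 3.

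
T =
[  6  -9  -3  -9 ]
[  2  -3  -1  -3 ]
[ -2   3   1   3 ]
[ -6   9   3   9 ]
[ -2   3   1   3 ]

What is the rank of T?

Row reduce to echelon form.
R2 ← R2 − (1/3)·R1: [0, 0, 0, 0]
R3 ← R3 + (1/3)·R1: [0, 0, 0, 0]
R4 ← R4 + R1: [0, 0, 0, 0]
R5 ← R5 + (1/3)·R1: [0, 0, 0, 0]
Echelon form has 1 nonzero row, so rank(T) = 1.

1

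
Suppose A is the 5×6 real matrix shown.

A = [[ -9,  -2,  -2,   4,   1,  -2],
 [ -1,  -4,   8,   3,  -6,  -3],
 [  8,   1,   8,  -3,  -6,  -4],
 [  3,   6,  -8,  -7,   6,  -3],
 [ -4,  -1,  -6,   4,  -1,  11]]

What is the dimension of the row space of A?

Row reduce to echelon form.
R2 ← R2 − (1/9)·R1: [0, -34/9, 74/9, 23/9, -55/9, -25/9]
R3 ← R3 + (8/9)·R1: [0, -7/9, 56/9, 5/9, -46/9, -52/9]
R4 ← R4 + (1/3)·R1: [0, 16/3, -26/3, -17/3, 19/3, -11/3]
R5 ← R5 − (4/9)·R1: [0, -1/9, -46/9, 20/9, -13/9, 107/9]
R3 ← R3 − (7/34)·R2: [0, 0, 77/17, 1/34, -131/34, -177/34]
R4 ← R4 + (24/17)·R2: [0, 0, 50/17, -35/17, -39/17, -129/17]
R5 ← R5 − (1/34)·R2: [0, 0, -91/17, 73/34, -43/34, 407/34]
R4 ← R4 − (50/77)·R3: [0, 0, 0, -160/77, 16/77, -324/77]
R5 ← R5 + (13/11)·R3: [0, 0, 0, 24/11, -64/11, 64/11]
R5 ← R5 + (21/20)·R4: [0, 0, 0, 0, -28/5, 7/5]
Echelon form has 5 nonzero rows, so rank(A) = 5.
The row space has dimension equal to the rank: 5.

5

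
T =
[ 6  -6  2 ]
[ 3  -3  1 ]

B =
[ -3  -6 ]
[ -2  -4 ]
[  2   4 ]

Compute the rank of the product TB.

1

First compute TB:
[[ -2,  -4],
 [ -1,  -2]]
Now row reduce the product.
R2 ← R2 − (1/2)·R1: [0, 0]
1 nonzero row, so rank(TB) = 1.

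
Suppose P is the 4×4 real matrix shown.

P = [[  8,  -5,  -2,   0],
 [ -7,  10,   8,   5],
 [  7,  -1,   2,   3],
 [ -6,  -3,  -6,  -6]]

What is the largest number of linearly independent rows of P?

Row reduce to echelon form.
R2 ← R2 + (7/8)·R1: [0, 45/8, 25/4, 5]
R3 ← R3 − (7/8)·R1: [0, 27/8, 15/4, 3]
R4 ← R4 + (3/4)·R1: [0, -27/4, -15/2, -6]
R3 ← R3 − (3/5)·R2: [0, 0, 0, 0]
R4 ← R4 + (6/5)·R2: [0, 0, 0, 0]
Echelon form has 2 nonzero rows, so rank(P) = 2.
The rank gives the maximum number of linearly independent rows: 2.

2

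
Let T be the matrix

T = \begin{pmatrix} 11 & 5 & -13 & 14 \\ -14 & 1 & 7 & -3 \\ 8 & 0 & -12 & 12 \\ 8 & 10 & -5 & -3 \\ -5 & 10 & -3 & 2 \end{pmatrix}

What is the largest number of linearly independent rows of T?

4

Row reduce to echelon form.
R2 ← R2 + (14/11)·R1: [0, 81/11, -105/11, 163/11]
R3 ← R3 − (8/11)·R1: [0, -40/11, -28/11, 20/11]
R4 ← R4 − (8/11)·R1: [0, 70/11, 49/11, -145/11]
R5 ← R5 + (5/11)·R1: [0, 135/11, -98/11, 92/11]
R3 ← R3 + (40/81)·R2: [0, 0, -196/27, 740/81]
R4 ← R4 − (70/81)·R2: [0, 0, 343/27, -2105/81]
R5 ← R5 − (5/3)·R2: [0, 0, 7, -49/3]
R4 ← R4 + (7/4)·R3: [0, 0, 0, -10]
R5 ← R5 + (27/28)·R3: [0, 0, 0, -158/21]
R5 ← R5 − (79/105)·R4: [0, 0, 0, 0]
Echelon form has 4 nonzero rows, so rank(T) = 4.
The rank gives the maximum number of linearly independent rows: 4.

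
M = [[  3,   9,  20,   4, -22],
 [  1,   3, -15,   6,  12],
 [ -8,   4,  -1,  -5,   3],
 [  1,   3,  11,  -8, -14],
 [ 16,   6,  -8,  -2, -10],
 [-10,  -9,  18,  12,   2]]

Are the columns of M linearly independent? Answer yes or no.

yes

Row reduce M to echelon form.
R2 ← R2 − (1/3)·R1: [0, 0, -65/3, 14/3, 58/3]
R3 ← R3 + (8/3)·R1: [0, 28, 157/3, 17/3, -167/3]
R4 ← R4 − (1/3)·R1: [0, 0, 13/3, -28/3, -20/3]
R5 ← R5 − (16/3)·R1: [0, -42, -344/3, -70/3, 322/3]
R6 ← R6 + (10/3)·R1: [0, 21, 254/3, 76/3, -214/3]
Swap R2 ↔ R3
R5 ← R5 + (3/2)·R2: [0, 0, -217/6, -89/6, 143/6]
R6 ← R6 − (3/4)·R2: [0, 0, 545/12, 253/12, -355/12]
R4 ← R4 + (1/5)·R3: [0, 0, 0, -42/5, -14/5]
R5 ← R5 − (217/130)·R3: [0, 0, 0, -2941/130, -1097/130]
R6 ← R6 + (109/52)·R3: [0, 0, 0, 1605/52, 569/52]
R5 ← R5 − (2941/1092)·R4: [0, 0, 0, 0, -35/39]
R6 ← R6 + (2675/728)·R4: [0, 0, 0, 0, 17/26]
R6 ← R6 + (51/70)·R5: [0, 0, 0, 0, 0]
5 pivots among 5 columns.
Every column is a pivot column, so the columns are linearly independent.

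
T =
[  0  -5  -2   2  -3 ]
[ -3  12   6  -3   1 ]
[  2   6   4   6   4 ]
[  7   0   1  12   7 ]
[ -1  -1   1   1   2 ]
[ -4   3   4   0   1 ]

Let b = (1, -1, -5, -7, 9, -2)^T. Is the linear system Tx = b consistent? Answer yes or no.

no

Row reduce the augmented matrix [T | b].
Swap R1 ↔ R2
R3 ← R3 + (2/3)·R1: [0, 14, 8, 4, 14/3, -17/3]
R4 ← R4 + (7/3)·R1: [0, 28, 15, 5, 28/3, -28/3]
R5 ← R5 − (1/3)·R1: [0, -5, -1, 2, 5/3, 28/3]
R6 ← R6 − (4/3)·R1: [0, -13, -4, 4, -1/3, -2/3]
R3 ← R3 + (14/5)·R2: [0, 0, 12/5, 48/5, -56/15, -43/15]
R4 ← R4 + (28/5)·R2: [0, 0, 19/5, 81/5, -112/15, -56/15]
R5 ← R5 − R2: [0, 0, 1, 0, 14/3, 25/3]
R6 ← R6 − (13/5)·R2: [0, 0, 6/5, -6/5, 112/15, -49/15]
R4 ← R4 − (19/12)·R3: [0, 0, 0, 1, -14/9, 29/36]
R5 ← R5 − (5/12)·R3: [0, 0, 0, -4, 56/9, 343/36]
R6 ← R6 − (1/2)·R3: [0, 0, 0, -6, 28/3, -11/6]
R5 ← R5 + (4)·R4: [0, 0, 0, 0, 0, 51/4]
R6 ← R6 + (6)·R4: [0, 0, 0, 0, 0, 3]
R6 ← R6 − (4/17)·R5: [0, 0, 0, 0, 0, 0]
The echelon form has 5 nonzero rows; the last pivot sits in the augmented column, so rank(T) = 4 but rank([T|b]) = 5.
Since the ranks differ, the system is inconsistent.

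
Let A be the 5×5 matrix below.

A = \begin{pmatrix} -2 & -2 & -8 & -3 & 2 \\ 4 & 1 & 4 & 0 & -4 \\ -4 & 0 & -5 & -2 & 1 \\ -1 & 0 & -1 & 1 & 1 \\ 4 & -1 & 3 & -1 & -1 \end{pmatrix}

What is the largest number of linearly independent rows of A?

4

Row reduce to echelon form.
R2 ← R2 + (2)·R1: [0, -3, -12, -6, 0]
R3 ← R3 − (2)·R1: [0, 4, 11, 4, -3]
R4 ← R4 − (1/2)·R1: [0, 1, 3, 5/2, 0]
R5 ← R5 + (2)·R1: [0, -5, -13, -7, 3]
R3 ← R3 + (4/3)·R2: [0, 0, -5, -4, -3]
R4 ← R4 + (1/3)·R2: [0, 0, -1, 1/2, 0]
R5 ← R5 − (5/3)·R2: [0, 0, 7, 3, 3]
R4 ← R4 − (1/5)·R3: [0, 0, 0, 13/10, 3/5]
R5 ← R5 + (7/5)·R3: [0, 0, 0, -13/5, -6/5]
R5 ← R5 + (2)·R4: [0, 0, 0, 0, 0]
Echelon form has 4 nonzero rows, so rank(A) = 4.
The rank gives the maximum number of linearly independent rows: 4.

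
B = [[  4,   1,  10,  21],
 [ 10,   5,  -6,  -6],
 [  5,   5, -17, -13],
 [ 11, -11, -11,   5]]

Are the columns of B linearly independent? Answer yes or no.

Row reduce B to echelon form.
R2 ← R2 − (5/2)·R1: [0, 5/2, -31, -117/2]
R3 ← R3 − (5/4)·R1: [0, 15/4, -59/2, -157/4]
R4 ← R4 − (11/4)·R1: [0, -55/4, -77/2, -211/4]
R3 ← R3 − (3/2)·R2: [0, 0, 17, 97/2]
R4 ← R4 + (11/2)·R2: [0, 0, -209, -749/2]
R4 ← R4 + (209/17)·R3: [0, 0, 0, 3770/17]
4 pivots among 4 columns.
Every column is a pivot column, so the columns are linearly independent.

yes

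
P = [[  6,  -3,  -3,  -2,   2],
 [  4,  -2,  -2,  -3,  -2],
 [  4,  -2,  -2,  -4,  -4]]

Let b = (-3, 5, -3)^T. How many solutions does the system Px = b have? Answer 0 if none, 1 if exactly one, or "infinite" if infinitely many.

Row reduce the augmented matrix [P | b].
R2 ← R2 − (2/3)·R1: [0, 0, 0, -5/3, -10/3, 7]
R3 ← R3 − (2/3)·R1: [0, 0, 0, -8/3, -16/3, -1]
R3 ← R3 − (8/5)·R2: [0, 0, 0, 0, 0, -61/5]
The echelon form has 3 nonzero rows; the last pivot sits in the augmented column, so rank(P) = 2 but rank([P|b]) = 3.
Since the ranks differ, the system is inconsistent.
It has no solutions.

0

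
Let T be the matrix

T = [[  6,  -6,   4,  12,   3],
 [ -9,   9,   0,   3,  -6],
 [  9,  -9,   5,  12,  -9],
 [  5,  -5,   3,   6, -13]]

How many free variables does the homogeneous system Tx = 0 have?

Row reduce to echelon form.
R2 ← R2 + (3/2)·R1: [0, 0, 6, 21, -3/2]
R3 ← R3 − (3/2)·R1: [0, 0, -1, -6, -27/2]
R4 ← R4 − (5/6)·R1: [0, 0, -1/3, -4, -31/2]
R3 ← R3 + (1/6)·R2: [0, 0, 0, -5/2, -55/4]
R4 ← R4 + (1/18)·R2: [0, 0, 0, -17/6, -187/12]
R4 ← R4 − (17/15)·R3: [0, 0, 0, 0, 0]
3 nonzero rows, so rank(T) = 3.
T has 5 columns; by rank–nullity, nullity = 5 − 3 = 2.

2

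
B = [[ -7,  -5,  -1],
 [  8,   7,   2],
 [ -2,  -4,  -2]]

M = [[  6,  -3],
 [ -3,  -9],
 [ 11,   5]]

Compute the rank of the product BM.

2

First compute BM:
[[-38,  61],
 [ 49, -77],
 [-22,  32]]
Now row reduce the product.
R2 ← R2 + (49/38)·R1: [0, 63/38]
R3 ← R3 − (11/19)·R1: [0, -63/19]
R3 ← R3 + (2)·R2: [0, 0]
2 nonzero rows, so rank(BM) = 2.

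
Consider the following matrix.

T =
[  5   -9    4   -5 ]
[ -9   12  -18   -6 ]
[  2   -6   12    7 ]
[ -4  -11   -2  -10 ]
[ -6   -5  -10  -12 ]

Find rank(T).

4

Row reduce to echelon form.
R2 ← R2 + (9/5)·R1: [0, -21/5, -54/5, -15]
R3 ← R3 − (2/5)·R1: [0, -12/5, 52/5, 9]
R4 ← R4 + (4/5)·R1: [0, -91/5, 6/5, -14]
R5 ← R5 + (6/5)·R1: [0, -79/5, -26/5, -18]
R3 ← R3 − (4/7)·R2: [0, 0, 116/7, 123/7]
R4 ← R4 − (13/3)·R2: [0, 0, 48, 51]
R5 ← R5 − (79/21)·R2: [0, 0, 248/7, 269/7]
R4 ← R4 − (84/29)·R3: [0, 0, 0, 3/29]
R5 ← R5 − (62/29)·R3: [0, 0, 0, 25/29]
R5 ← R5 − (25/3)·R4: [0, 0, 0, 0]
Echelon form has 4 nonzero rows, so rank(T) = 4.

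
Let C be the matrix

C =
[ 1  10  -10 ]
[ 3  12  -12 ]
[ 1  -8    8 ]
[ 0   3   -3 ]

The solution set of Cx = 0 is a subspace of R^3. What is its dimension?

Row reduce to echelon form.
R2 ← R2 − (3)·R1: [0, -18, 18]
R3 ← R3 − R1: [0, -18, 18]
R3 ← R3 − R2: [0, 0, 0]
R4 ← R4 + (1/6)·R2: [0, 0, 0]
2 nonzero rows, so rank(C) = 2.
C has 3 columns; by rank–nullity, nullity = 3 − 2 = 1.

1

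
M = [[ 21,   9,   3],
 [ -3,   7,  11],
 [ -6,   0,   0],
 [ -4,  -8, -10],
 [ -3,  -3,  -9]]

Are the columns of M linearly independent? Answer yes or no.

Row reduce M to echelon form.
R2 ← R2 + (1/7)·R1: [0, 58/7, 80/7]
R3 ← R3 + (2/7)·R1: [0, 18/7, 6/7]
R4 ← R4 + (4/21)·R1: [0, -44/7, -66/7]
R5 ← R5 + (1/7)·R1: [0, -12/7, -60/7]
R3 ← R3 − (9/29)·R2: [0, 0, -78/29]
R4 ← R4 + (22/29)·R2: [0, 0, -22/29]
R5 ← R5 + (6/29)·R2: [0, 0, -180/29]
R4 ← R4 − (11/39)·R3: [0, 0, 0]
R5 ← R5 − (30/13)·R3: [0, 0, 0]
3 pivots among 3 columns.
Every column is a pivot column, so the columns are linearly independent.

yes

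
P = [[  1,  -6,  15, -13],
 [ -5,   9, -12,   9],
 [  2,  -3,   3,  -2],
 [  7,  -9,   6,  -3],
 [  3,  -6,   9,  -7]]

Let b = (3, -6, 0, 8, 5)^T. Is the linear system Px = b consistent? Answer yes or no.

no

Row reduce the augmented matrix [P | b].
R2 ← R2 + (5)·R1: [0, -21, 63, -56, 9]
R3 ← R3 − (2)·R1: [0, 9, -27, 24, -6]
R4 ← R4 − (7)·R1: [0, 33, -99, 88, -13]
R5 ← R5 − (3)·R1: [0, 12, -36, 32, -4]
R3 ← R3 + (3/7)·R2: [0, 0, 0, 0, -15/7]
R4 ← R4 + (11/7)·R2: [0, 0, 0, 0, 8/7]
R5 ← R5 + (4/7)·R2: [0, 0, 0, 0, 8/7]
R4 ← R4 + (8/15)·R3: [0, 0, 0, 0, 0]
R5 ← R5 + (8/15)·R3: [0, 0, 0, 0, 0]
The echelon form has 3 nonzero rows; the last pivot sits in the augmented column, so rank(P) = 2 but rank([P|b]) = 3.
Since the ranks differ, the system is inconsistent.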